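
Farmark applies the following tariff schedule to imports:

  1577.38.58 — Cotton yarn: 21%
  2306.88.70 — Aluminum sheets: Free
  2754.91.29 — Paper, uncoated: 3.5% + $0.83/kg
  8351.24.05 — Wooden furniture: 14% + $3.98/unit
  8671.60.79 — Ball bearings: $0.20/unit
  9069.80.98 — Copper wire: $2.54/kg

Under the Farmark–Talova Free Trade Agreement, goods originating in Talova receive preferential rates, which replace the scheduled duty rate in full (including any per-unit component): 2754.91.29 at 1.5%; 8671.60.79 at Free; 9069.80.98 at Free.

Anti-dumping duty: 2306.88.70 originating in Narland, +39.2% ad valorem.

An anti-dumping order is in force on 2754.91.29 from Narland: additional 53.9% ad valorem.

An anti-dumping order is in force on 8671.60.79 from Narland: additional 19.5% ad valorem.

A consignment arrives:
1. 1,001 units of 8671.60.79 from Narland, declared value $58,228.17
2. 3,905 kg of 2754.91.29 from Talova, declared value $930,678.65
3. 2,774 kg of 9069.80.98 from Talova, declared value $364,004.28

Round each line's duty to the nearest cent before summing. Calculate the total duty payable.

$25,514.87

Line 1 (8671.60.79, Narland, 1,001 units, $58,228.17):
Base rate for 8671.60.79 is $0.20/unit.
8671.60.79 has an FTA preferential rate, but origin Narland is not Talova; base rate stands.
Additional duty on 8671.60.79 from Narland: +19.5% ad valorem. Applied ad valorem rate = 19.5%.
Duty = $58,228.17 × 19.5% + 1,001 × $0.20 = $11,554.69.
Line 2 (2754.91.29, Talova, 3,905 kg, $930,678.65):
Base rate for 2754.91.29 is 3.5% + $0.83/kg.
Origin Talova qualifies under the Farmark–Talova agreement and 2754.91.29 is covered: preferential rate 1.5% applies instead.
The additional-duty order on 2754.91.29 targets Narland, not Talova; it does not apply.
Duty = $930,678.65 × 1.5% = $13,960.18.
Line 3 (9069.80.98, Talova, 2,774 kg, $364,004.28):
Base rate for 9069.80.98 is $2.54/kg.
Origin Talova qualifies under the Farmark–Talova agreement and 9069.80.98 is covered: preferential rate Free applies instead.
Duty = $364,004.28 × 0% = $0.00.
Total = $11,554.69 + $13,960.18 + $0.00 = $25,514.87.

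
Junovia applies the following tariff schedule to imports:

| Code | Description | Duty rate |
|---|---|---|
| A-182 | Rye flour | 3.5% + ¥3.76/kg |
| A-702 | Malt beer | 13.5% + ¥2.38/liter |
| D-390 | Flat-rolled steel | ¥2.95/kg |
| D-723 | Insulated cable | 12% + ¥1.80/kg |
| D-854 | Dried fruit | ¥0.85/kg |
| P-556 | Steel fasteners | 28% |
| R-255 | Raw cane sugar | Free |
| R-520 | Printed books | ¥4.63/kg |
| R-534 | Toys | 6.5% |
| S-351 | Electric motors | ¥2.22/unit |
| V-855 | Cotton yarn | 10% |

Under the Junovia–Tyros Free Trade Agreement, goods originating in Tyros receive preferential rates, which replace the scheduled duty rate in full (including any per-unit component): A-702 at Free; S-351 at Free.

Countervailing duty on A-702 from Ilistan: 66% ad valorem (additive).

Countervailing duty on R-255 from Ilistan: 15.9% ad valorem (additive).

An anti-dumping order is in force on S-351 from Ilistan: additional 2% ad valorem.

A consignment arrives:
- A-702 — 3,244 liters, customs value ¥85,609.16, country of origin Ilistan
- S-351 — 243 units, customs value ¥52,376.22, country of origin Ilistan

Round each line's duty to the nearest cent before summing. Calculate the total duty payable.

Line 1 (A-702, Ilistan, 3,244 liters, ¥85,609.16):
Base rate for A-702 is 13.5% + ¥2.38/liter.
A-702 has an FTA preferential rate, but origin Ilistan is not Tyros; base rate stands.
Additional duty on A-702 from Ilistan: +66%. Applied ad valorem rate: 13.5% + 66% = 79.5%.
Duty = ¥85,609.16 × 79.5% + 3,244 × ¥2.38 = ¥75,780.00.
Line 2 (S-351, Ilistan, 243 units, ¥52,376.22):
Base rate for S-351 is ¥2.22/unit.
S-351 has an FTA preferential rate, but origin Ilistan is not Tyros; base rate stands.
Additional duty on S-351 from Ilistan: +2% ad valorem. Applied ad valorem rate = 2%.
Duty = ¥52,376.22 × 2% + 243 × ¥2.22 = ¥1,586.98.
Total = ¥75,780.00 + ¥1,586.98 = ¥77,366.98.

¥77,366.98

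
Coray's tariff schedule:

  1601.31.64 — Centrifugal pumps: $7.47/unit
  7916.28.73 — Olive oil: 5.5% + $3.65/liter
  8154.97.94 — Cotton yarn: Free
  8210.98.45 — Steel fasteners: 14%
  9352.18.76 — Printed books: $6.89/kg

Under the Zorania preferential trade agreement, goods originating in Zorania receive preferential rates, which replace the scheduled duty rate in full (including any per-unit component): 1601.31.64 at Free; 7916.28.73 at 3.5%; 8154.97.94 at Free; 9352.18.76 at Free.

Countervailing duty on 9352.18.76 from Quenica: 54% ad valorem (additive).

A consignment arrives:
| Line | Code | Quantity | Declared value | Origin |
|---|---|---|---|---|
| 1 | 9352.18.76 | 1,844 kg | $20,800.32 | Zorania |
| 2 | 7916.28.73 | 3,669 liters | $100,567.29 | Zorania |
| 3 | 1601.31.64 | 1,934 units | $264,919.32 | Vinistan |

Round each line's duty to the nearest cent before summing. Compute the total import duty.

Line 1 (9352.18.76, Zorania, 1,844 kg, $20,800.32):
Base rate for 9352.18.76 is $6.89/kg.
Origin Zorania qualifies under the Coray–Zorania agreement and 9352.18.76 is covered: preferential rate Free applies instead.
The additional-duty order on 9352.18.76 targets Quenica, not Zorania; it does not apply.
Duty = $20,800.32 × 0% = $0.00.
Line 2 (7916.28.73, Zorania, 3,669 liters, $100,567.29):
Base rate for 7916.28.73 is 5.5% + $3.65/liter.
Origin Zorania qualifies under the Coray–Zorania agreement and 7916.28.73 is covered: preferential rate 3.5% applies instead.
Duty = $100,567.29 × 3.5% = $3,519.86.
Line 3 (1601.31.64, Vinistan, 1,934 units, $264,919.32):
Base rate for 1601.31.64 is $7.47/unit.
1601.31.64 has an FTA preferential rate, but origin Vinistan is not Zorania; base rate stands.
Duty = 1,934 × $7.47 = $14,446.98.
Total = $0.00 + $3,519.86 + $14,446.98 = $17,966.84.

$17,966.84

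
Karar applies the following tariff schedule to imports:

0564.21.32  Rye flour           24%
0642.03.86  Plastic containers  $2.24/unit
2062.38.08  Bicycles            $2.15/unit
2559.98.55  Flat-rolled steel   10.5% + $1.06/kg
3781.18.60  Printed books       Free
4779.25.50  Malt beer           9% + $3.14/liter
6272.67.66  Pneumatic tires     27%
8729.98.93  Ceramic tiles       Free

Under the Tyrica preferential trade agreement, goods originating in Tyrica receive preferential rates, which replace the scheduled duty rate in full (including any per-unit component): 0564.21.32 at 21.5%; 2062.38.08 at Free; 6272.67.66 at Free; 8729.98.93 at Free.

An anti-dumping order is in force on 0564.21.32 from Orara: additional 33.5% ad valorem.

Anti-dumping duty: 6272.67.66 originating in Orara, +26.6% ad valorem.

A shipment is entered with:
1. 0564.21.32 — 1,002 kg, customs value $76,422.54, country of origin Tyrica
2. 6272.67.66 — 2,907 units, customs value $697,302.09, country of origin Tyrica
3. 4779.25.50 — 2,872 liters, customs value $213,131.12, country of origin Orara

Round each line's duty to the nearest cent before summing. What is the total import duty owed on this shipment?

Line 1 (0564.21.32, Tyrica, 1,002 kg, $76,422.54):
Base rate for 0564.21.32 is 24%.
Origin Tyrica qualifies under the Karar–Tyrica agreement and 0564.21.32 is covered: preferential rate 21.5% applies instead.
The additional-duty order on 0564.21.32 targets Orara, not Tyrica; it does not apply.
Duty = $76,422.54 × 21.5% = $16,430.85.
Line 2 (6272.67.66, Tyrica, 2,907 units, $697,302.09):
Base rate for 6272.67.66 is 27%.
Origin Tyrica qualifies under the Karar–Tyrica agreement and 6272.67.66 is covered: preferential rate Free applies instead.
The additional-duty order on 6272.67.66 targets Orara, not Tyrica; it does not apply.
Duty = $697,302.09 × 0% = $0.00.
Line 3 (4779.25.50, Orara, 2,872 liters, $213,131.12):
Base rate for 4779.25.50 is 9% + $3.14/liter.
Duty = $213,131.12 × 9% + 2,872 × $3.14 = $28,199.88.
Total = $16,430.85 + $0.00 + $28,199.88 = $44,630.73.

$44,630.73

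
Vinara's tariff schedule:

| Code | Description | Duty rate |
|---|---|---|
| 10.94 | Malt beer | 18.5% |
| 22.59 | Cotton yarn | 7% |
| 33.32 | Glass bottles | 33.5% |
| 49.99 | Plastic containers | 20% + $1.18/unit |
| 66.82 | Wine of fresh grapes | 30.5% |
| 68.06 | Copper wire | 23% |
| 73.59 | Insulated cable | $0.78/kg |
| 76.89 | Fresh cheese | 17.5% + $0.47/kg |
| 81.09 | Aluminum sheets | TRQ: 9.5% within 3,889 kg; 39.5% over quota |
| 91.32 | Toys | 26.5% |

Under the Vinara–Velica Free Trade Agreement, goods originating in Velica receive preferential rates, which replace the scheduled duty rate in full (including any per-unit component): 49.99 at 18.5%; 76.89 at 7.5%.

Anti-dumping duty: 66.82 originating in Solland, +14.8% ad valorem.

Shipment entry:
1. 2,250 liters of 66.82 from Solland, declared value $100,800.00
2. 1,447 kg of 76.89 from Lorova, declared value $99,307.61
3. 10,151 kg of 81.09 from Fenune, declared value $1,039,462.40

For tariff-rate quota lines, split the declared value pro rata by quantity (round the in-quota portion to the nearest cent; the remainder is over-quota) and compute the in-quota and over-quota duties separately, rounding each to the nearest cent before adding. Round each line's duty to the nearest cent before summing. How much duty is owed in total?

$354,838.89

Line 1 (66.82, Solland, 2,250 liters, $100,800.00):
Base rate for 66.82 is 30.5%.
Additional duty on 66.82 from Solland: +14.8%. Applied ad valorem rate: 30.5% + 14.8% = 45.3%.
Duty = $100,800.00 × 45.3% = $45,662.40.
Line 2 (76.89, Lorova, 1,447 kg, $99,307.61):
Base rate for 76.89 is 17.5% + $0.47/kg.
76.89 has an FTA preferential rate, but origin Lorova is not Velica; base rate stands.
Duty = $99,307.61 × 17.5% + 1,447 × $0.47 = $18,058.92.
Line 3 (81.09, Fenune, 10,151 kg, $1,039,462.40):
Code 81.09 is under a tariff-rate quota (threshold 3,889 kg). In-quota: 3,889 kg at 9.5%; over-quota: 6,262 kg at 39.5%.
Pro-rata value split: in-quota = $1,039,462.40 × 3,889/10,151 = $398,233.60; over-quota = $1,039,462.40 − $398,233.60 = $641,228.80.
In-quota duty = $398,233.60 × 9.5% = $37,832.19. Over-quota duty = $641,228.80 × 39.5% = $253,285.38.
Line duty = $37,832.19 + $253,285.38 = $291,117.57.
Total = $45,662.40 + $18,058.92 + $291,117.57 = $354,838.89.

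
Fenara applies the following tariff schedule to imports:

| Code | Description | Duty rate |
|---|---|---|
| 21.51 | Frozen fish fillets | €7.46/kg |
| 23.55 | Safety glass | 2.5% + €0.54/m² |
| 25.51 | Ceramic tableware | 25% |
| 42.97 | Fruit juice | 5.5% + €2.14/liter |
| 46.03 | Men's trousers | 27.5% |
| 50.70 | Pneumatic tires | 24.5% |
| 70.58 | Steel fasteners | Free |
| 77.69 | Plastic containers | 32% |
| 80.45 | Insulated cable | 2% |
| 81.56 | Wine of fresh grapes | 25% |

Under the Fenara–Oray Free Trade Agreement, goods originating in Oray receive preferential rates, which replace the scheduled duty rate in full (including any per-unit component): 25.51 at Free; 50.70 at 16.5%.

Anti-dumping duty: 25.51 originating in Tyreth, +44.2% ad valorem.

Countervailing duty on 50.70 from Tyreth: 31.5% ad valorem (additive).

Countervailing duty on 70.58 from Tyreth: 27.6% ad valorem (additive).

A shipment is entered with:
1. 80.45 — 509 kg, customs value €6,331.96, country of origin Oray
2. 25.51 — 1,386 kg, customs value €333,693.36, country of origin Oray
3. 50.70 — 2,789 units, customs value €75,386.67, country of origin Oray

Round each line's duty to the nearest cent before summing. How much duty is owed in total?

Line 1 (80.45, Oray, 509 kg, €6,331.96):
Base rate for 80.45 is 2%.
Origin Oray is the FTA partner but 80.45 is not on the preference list; base rate stands.
Duty = €6,331.96 × 2% = €126.64.
Line 2 (25.51, Oray, 1,386 kg, €333,693.36):
Base rate for 25.51 is 25%.
Origin Oray qualifies under the Fenara–Oray agreement and 25.51 is covered: preferential rate Free applies instead.
The additional-duty order on 25.51 targets Tyreth, not Oray; it does not apply.
Duty = €333,693.36 × 0% = €0.00.
Line 3 (50.70, Oray, 2,789 units, €75,386.67):
Base rate for 50.70 is 24.5%.
Origin Oray qualifies under the Fenara–Oray agreement and 50.70 is covered: preferential rate 16.5% applies instead.
The additional-duty order on 50.70 targets Tyreth, not Oray; it does not apply.
Duty = €75,386.67 × 16.5% = €12,438.80.
Total = €126.64 + €0.00 + €12,438.80 = €12,565.44.

€12,565.44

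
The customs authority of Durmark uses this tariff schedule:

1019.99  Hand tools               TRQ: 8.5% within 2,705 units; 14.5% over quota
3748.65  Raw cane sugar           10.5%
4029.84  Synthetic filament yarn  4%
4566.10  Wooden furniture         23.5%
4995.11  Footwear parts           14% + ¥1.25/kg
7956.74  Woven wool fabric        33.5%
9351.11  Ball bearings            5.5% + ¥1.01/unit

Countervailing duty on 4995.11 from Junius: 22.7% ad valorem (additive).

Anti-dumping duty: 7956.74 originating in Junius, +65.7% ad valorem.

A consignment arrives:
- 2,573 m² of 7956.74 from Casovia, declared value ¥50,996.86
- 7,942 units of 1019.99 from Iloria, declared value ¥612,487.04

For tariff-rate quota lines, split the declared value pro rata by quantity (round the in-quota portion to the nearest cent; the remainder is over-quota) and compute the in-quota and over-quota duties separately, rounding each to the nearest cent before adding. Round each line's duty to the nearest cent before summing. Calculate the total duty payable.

¥93,378.00

Line 1 (7956.74, Casovia, 2,573 m², ¥50,996.86):
Base rate for 7956.74 is 33.5%.
The additional-duty order on 7956.74 targets Junius, not Casovia; it does not apply.
Duty = ¥50,996.86 × 33.5% = ¥17,083.95.
Line 2 (1019.99, Iloria, 7,942 units, ¥612,487.04):
Code 1019.99 is under a tariff-rate quota (threshold 2,705 units). In-quota: 2,705 units at 8.5%; over-quota: 5,237 units at 14.5%.
Pro-rata value split: in-quota = ¥612,487.04 × 2,705/7,942 = ¥208,609.60; over-quota = ¥612,487.04 − ¥208,609.60 = ¥403,877.44.
In-quota duty = ¥208,609.60 × 8.5% = ¥17,731.82. Over-quota duty = ¥403,877.44 × 14.5% = ¥58,562.23.
Line duty = ¥17,731.82 + ¥58,562.23 = ¥76,294.05.
Total = ¥17,083.95 + ¥76,294.05 = ¥93,378.00.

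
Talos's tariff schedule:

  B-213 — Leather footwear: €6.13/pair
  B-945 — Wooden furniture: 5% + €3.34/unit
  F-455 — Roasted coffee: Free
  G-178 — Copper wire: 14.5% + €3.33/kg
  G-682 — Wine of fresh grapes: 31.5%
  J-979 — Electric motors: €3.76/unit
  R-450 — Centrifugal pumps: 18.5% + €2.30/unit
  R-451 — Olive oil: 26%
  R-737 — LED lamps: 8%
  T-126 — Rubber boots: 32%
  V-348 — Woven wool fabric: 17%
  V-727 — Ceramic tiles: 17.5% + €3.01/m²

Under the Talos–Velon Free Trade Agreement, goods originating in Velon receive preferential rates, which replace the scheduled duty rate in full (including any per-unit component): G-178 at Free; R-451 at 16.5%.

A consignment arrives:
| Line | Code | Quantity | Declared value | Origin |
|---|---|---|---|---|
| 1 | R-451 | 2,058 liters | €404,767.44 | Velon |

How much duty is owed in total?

€66,786.63

Line 1 (R-451, Velon, 2,058 liters, €404,767.44):
Base rate for R-451 is 26%.
Origin Velon qualifies under the Talos–Velon agreement and R-451 is covered: preferential rate 16.5% applies instead.
Duty = €404,767.44 × 16.5% = €66,786.63.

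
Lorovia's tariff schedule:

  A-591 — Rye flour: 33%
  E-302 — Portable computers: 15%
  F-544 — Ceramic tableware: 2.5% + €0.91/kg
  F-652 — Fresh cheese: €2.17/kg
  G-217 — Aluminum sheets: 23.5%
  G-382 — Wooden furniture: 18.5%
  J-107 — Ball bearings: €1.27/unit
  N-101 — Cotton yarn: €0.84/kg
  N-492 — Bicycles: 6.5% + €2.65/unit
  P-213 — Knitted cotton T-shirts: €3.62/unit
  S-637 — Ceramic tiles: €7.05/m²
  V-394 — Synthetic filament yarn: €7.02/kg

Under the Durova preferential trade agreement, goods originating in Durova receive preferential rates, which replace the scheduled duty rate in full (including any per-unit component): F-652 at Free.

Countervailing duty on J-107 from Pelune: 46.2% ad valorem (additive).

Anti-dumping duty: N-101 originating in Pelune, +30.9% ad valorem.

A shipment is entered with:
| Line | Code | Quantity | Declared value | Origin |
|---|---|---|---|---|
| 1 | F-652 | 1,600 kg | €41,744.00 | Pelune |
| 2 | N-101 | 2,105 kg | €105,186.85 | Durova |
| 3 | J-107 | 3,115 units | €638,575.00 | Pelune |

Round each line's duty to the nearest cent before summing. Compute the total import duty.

€304,217.90

Line 1 (F-652, Pelune, 1,600 kg, €41,744.00):
Base rate for F-652 is €2.17/kg.
F-652 has an FTA preferential rate, but origin Pelune is not Durova; base rate stands.
Duty = 1,600 × €2.17 = €3,472.00.
Line 2 (N-101, Durova, 2,105 kg, €105,186.85):
Base rate for N-101 is €0.84/kg.
Origin Durova is the FTA partner but N-101 is not on the preference list; base rate stands.
The additional-duty order on N-101 targets Pelune, not Durova; it does not apply.
Duty = 2,105 × €0.84 = €1,768.20.
Line 3 (J-107, Pelune, 3,115 units, €638,575.00):
Base rate for J-107 is €1.27/unit.
Additional duty on J-107 from Pelune: +46.2% ad valorem. Applied ad valorem rate = 46.2%.
Duty = €638,575.00 × 46.2% + 3,115 × €1.27 = €298,977.70.
Total = €3,472.00 + €1,768.20 + €298,977.70 = €304,217.90.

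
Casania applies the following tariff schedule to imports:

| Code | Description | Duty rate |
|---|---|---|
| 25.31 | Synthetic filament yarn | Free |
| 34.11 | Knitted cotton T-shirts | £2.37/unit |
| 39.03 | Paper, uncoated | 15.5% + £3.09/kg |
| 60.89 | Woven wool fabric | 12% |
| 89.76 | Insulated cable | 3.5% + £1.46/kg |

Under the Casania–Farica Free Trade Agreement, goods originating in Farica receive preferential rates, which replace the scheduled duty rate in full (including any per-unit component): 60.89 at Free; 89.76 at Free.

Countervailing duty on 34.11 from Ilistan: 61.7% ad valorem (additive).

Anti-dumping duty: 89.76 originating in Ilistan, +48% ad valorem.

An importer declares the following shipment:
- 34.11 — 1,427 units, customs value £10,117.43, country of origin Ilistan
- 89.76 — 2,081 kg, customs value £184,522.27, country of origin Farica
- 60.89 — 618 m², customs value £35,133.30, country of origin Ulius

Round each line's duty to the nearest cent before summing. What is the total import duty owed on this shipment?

Line 1 (34.11, Ilistan, 1,427 units, £10,117.43):
Base rate for 34.11 is £2.37/unit.
Additional duty on 34.11 from Ilistan: +61.7% ad valorem. Applied ad valorem rate = 61.7%.
Duty = £10,117.43 × 61.7% + 1,427 × £2.37 = £9,624.44.
Line 2 (89.76, Farica, 2,081 kg, £184,522.27):
Base rate for 89.76 is 3.5% + £1.46/kg.
Origin Farica qualifies under the Casania–Farica agreement and 89.76 is covered: preferential rate Free applies instead.
The additional-duty order on 89.76 targets Ilistan, not Farica; it does not apply.
Duty = £184,522.27 × 0% = £0.00.
Line 3 (60.89, Ulius, 618 m², £35,133.30):
Base rate for 60.89 is 12%.
60.89 has an FTA preferential rate, but origin Ulius is not Farica; base rate stands.
Duty = £35,133.30 × 12% = £4,216.00.
Total = £9,624.44 + £0.00 + £4,216.00 = £13,840.44.

£13,840.44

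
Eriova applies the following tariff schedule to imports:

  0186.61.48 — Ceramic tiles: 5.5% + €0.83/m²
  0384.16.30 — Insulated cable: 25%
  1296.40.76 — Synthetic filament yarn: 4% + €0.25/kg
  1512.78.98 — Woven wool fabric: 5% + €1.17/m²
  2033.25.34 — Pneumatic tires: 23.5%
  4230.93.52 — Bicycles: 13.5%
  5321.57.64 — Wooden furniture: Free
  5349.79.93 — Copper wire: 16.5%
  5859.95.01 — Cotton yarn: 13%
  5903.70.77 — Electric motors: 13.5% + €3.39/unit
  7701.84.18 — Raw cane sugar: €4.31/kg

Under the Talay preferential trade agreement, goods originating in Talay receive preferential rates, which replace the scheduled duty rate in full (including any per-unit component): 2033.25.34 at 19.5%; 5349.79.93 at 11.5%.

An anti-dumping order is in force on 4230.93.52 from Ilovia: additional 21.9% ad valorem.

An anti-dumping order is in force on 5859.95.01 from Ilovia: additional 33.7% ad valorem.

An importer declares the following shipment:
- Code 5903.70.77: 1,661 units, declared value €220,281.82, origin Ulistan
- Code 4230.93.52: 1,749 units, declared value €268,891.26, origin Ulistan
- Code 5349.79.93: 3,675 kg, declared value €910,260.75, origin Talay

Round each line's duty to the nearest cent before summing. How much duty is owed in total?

Line 1 (5903.70.77, Ulistan, 1,661 units, €220,281.82):
Base rate for 5903.70.77 is 13.5% + €3.39/unit.
Duty = €220,281.82 × 13.5% + 1,661 × €3.39 = €35,368.84.
Line 2 (4230.93.52, Ulistan, 1,749 units, €268,891.26):
Base rate for 4230.93.52 is 13.5%.
The additional-duty order on 4230.93.52 targets Ilovia, not Ulistan; it does not apply.
Duty = €268,891.26 × 13.5% = €36,300.32.
Line 3 (5349.79.93, Talay, 3,675 kg, €910,260.75):
Base rate for 5349.79.93 is 16.5%.
Origin Talay qualifies under the Eriova–Talay agreement and 5349.79.93 is covered: preferential rate 11.5% applies instead.
Duty = €910,260.75 × 11.5% = €104,679.99.
Total = €35,368.84 + €36,300.32 + €104,679.99 = €176,349.15.

€176,349.15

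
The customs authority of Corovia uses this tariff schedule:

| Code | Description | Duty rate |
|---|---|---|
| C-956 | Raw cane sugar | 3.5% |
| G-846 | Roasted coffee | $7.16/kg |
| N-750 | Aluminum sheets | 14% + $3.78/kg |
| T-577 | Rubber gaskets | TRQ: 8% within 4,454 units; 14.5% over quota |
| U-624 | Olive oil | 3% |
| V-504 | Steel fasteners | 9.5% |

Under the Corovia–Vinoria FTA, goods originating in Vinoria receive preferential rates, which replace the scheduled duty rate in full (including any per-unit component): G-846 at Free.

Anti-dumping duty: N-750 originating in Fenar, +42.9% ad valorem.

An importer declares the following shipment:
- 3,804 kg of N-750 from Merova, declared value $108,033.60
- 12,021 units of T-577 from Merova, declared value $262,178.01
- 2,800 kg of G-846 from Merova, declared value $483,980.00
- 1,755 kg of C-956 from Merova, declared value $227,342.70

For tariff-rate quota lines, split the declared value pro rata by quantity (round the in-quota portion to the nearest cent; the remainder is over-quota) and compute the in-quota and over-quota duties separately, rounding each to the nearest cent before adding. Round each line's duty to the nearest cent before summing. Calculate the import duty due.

Line 1 (N-750, Merova, 3,804 kg, $108,033.60):
Base rate for N-750 is 14% + $3.78/kg.
The additional-duty order on N-750 targets Fenar, not Merova; it does not apply.
Duty = $108,033.60 × 14% + 3,804 × $3.78 = $29,503.82.
Line 2 (T-577, Merova, 12,021 units, $262,178.01):
Code T-577 is under a tariff-rate quota (threshold 4,454 units). In-quota: 4,454 units at 8%; over-quota: 7,567 units at 14.5%.
Pro-rata value split: in-quota = $262,178.01 × 4,454/12,021 = $97,141.74; over-quota = $262,178.01 − $97,141.74 = $165,036.27.
In-quota duty = $97,141.74 × 8% = $7,771.34. Over-quota duty = $165,036.27 × 14.5% = $23,930.26.
Line duty = $7,771.34 + $23,930.26 = $31,701.60.
Line 3 (G-846, Merova, 2,800 kg, $483,980.00):
Base rate for G-846 is $7.16/kg.
G-846 has an FTA preferential rate, but origin Merova is not Vinoria; base rate stands.
Duty = 2,800 × $7.16 = $20,048.00.
Line 4 (C-956, Merova, 1,755 kg, $227,342.70):
Base rate for C-956 is 3.5%.
Duty = $227,342.70 × 3.5% = $7,956.99.
Total = $29,503.82 + $31,701.60 + $20,048.00 + $7,956.99 = $89,210.41.

$89,210.41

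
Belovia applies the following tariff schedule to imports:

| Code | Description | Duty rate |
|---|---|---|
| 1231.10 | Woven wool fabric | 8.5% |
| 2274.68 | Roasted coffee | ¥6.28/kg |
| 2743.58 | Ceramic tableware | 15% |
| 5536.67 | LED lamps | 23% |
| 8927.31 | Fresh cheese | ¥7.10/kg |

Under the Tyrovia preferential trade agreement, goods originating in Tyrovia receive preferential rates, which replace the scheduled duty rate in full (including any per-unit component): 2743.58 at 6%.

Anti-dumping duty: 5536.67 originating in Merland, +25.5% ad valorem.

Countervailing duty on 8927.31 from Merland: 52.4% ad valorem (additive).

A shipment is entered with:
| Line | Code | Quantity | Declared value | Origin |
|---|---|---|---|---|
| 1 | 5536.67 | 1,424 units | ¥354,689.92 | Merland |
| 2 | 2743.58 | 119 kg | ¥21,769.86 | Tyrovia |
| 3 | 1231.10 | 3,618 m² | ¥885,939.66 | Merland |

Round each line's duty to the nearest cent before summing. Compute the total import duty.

Line 1 (5536.67, Merland, 1,424 units, ¥354,689.92):
Base rate for 5536.67 is 23%.
Additional duty on 5536.67 from Merland: +25.5%. Applied ad valorem rate: 23% + 25.5% = 48.5%.
Duty = ¥354,689.92 × 48.5% = ¥172,024.61.
Line 2 (2743.58, Tyrovia, 119 kg, ¥21,769.86):
Base rate for 2743.58 is 15%.
Origin Tyrovia qualifies under the Belovia–Tyrovia agreement and 2743.58 is covered: preferential rate 6% applies instead.
Duty = ¥21,769.86 × 6% = ¥1,306.19.
Line 3 (1231.10, Merland, 3,618 m², ¥885,939.66):
Base rate for 1231.10 is 8.5%.
Duty = ¥885,939.66 × 8.5% = ¥75,304.87.
Total = ¥172,024.61 + ¥1,306.19 + ¥75,304.87 = ¥248,635.67.

¥248,635.67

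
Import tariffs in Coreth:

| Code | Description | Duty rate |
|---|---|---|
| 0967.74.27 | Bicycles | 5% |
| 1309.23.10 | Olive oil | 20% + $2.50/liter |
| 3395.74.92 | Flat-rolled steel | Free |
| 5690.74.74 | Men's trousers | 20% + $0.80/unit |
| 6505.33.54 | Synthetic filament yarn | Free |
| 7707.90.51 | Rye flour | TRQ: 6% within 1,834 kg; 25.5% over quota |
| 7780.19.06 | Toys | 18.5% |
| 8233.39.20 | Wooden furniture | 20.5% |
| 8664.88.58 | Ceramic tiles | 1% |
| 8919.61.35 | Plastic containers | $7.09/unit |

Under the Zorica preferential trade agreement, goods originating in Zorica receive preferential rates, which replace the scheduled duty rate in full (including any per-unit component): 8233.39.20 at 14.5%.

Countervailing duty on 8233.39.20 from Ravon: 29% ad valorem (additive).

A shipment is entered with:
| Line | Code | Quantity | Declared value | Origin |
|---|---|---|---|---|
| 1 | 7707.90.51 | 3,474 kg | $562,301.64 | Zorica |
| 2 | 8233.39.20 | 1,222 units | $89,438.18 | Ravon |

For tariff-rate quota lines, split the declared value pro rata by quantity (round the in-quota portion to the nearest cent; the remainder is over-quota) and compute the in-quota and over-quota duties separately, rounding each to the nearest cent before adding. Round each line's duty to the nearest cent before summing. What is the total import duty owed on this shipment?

Line 1 (7707.90.51, Zorica, 3,474 kg, $562,301.64):
Code 7707.90.51 is under a tariff-rate quota (threshold 1,834 kg). In-quota: 1,834 kg at 6%; over-quota: 1,640 kg at 25.5%.
Pro-rata value split: in-quota = $562,301.64 × 1,834/3,474 = $296,851.24; over-quota = $562,301.64 − $296,851.24 = $265,450.40.
In-quota duty = $296,851.24 × 6% = $17,811.07. Over-quota duty = $265,450.40 × 25.5% = $67,689.85.
Line duty = $17,811.07 + $67,689.85 = $85,500.92.
Line 2 (8233.39.20, Ravon, 1,222 units, $89,438.18):
Base rate for 8233.39.20 is 20.5%.
8233.39.20 has an FTA preferential rate, but origin Ravon is not Zorica; base rate stands.
Additional duty on 8233.39.20 from Ravon: +29%. Applied ad valorem rate: 20.5% + 29% = 49.5%.
Duty = $89,438.18 × 49.5% = $44,271.90.
Total = $85,500.92 + $44,271.90 = $129,772.82.

$129,772.82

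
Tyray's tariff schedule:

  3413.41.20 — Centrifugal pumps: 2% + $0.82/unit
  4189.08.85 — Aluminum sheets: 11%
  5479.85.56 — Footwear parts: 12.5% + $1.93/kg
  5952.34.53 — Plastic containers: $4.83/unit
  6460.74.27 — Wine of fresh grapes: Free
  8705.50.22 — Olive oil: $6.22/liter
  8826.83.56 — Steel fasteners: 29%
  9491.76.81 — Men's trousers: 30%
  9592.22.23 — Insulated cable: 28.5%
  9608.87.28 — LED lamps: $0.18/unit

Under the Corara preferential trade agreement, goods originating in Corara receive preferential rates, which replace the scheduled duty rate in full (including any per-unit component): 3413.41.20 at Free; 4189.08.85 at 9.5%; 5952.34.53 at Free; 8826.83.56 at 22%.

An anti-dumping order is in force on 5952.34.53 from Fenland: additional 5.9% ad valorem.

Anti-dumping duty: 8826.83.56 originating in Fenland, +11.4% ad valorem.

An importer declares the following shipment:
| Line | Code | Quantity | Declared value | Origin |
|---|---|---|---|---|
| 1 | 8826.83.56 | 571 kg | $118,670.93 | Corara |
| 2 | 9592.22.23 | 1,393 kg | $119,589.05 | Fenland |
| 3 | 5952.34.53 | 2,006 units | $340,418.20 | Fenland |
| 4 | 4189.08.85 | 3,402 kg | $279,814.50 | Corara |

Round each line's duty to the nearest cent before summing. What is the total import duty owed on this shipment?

Line 1 (8826.83.56, Corara, 571 kg, $118,670.93):
Base rate for 8826.83.56 is 29%.
Origin Corara qualifies under the Tyray–Corara agreement and 8826.83.56 is covered: preferential rate 22% applies instead.
The additional-duty order on 8826.83.56 targets Fenland, not Corara; it does not apply.
Duty = $118,670.93 × 22% = $26,107.60.
Line 2 (9592.22.23, Fenland, 1,393 kg, $119,589.05):
Base rate for 9592.22.23 is 28.5%.
Duty = $119,589.05 × 28.5% = $34,082.88.
Line 3 (5952.34.53, Fenland, 2,006 units, $340,418.20):
Base rate for 5952.34.53 is $4.83/unit.
5952.34.53 has an FTA preferential rate, but origin Fenland is not Corara; base rate stands.
Additional duty on 5952.34.53 from Fenland: +5.9% ad valorem. Applied ad valorem rate = 5.9%.
Duty = $340,418.20 × 5.9% + 2,006 × $4.83 = $29,773.65.
Line 4 (4189.08.85, Corara, 3,402 kg, $279,814.50):
Base rate for 4189.08.85 is 11%.
Origin Corara qualifies under the Tyray–Corara agreement and 4189.08.85 is covered: preferential rate 9.5% applies instead.
Duty = $279,814.50 × 9.5% = $26,582.38.
Total = $26,107.60 + $34,082.88 + $29,773.65 + $26,582.38 = $116,546.51.

$116,546.51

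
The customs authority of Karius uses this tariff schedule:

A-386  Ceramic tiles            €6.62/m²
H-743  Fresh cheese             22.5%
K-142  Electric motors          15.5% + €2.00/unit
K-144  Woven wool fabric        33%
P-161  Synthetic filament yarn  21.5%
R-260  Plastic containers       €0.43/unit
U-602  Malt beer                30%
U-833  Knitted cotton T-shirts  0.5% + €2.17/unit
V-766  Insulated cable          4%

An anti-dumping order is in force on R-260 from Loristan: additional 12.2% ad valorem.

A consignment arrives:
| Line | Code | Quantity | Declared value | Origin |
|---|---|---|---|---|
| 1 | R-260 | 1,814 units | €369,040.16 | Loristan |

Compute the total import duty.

€45,802.92

Line 1 (R-260, Loristan, 1,814 units, €369,040.16):
Base rate for R-260 is €0.43/unit.
Additional duty on R-260 from Loristan: +12.2% ad valorem. Applied ad valorem rate = 12.2%.
Duty = €369,040.16 × 12.2% + 1,814 × €0.43 = €45,802.92.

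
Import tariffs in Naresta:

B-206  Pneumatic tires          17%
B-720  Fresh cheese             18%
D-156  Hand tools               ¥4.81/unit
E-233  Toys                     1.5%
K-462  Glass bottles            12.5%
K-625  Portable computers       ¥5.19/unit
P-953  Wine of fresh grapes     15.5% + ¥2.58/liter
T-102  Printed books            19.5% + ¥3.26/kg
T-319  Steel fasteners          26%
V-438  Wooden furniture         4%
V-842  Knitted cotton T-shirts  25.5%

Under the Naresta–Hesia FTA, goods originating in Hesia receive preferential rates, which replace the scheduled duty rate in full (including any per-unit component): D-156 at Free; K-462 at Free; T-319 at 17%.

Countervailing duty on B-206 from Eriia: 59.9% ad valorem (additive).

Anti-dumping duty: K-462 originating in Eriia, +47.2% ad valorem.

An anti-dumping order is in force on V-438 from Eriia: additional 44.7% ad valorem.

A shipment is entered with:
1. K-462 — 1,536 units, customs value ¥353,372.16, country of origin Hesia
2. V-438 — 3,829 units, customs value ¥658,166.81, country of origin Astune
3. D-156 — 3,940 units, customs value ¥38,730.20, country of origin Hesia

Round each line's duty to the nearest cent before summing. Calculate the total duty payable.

Line 1 (K-462, Hesia, 1,536 units, ¥353,372.16):
Base rate for K-462 is 12.5%.
Origin Hesia qualifies under the Naresta–Hesia agreement and K-462 is covered: preferential rate Free applies instead.
The additional-duty order on K-462 targets Eriia, not Hesia; it does not apply.
Duty = ¥353,372.16 × 0% = ¥0.00.
Line 2 (V-438, Astune, 3,829 units, ¥658,166.81):
Base rate for V-438 is 4%.
The additional-duty order on V-438 targets Eriia, not Astune; it does not apply.
Duty = ¥658,166.81 × 4% = ¥26,326.67.
Line 3 (D-156, Hesia, 3,940 units, ¥38,730.20):
Base rate for D-156 is ¥4.81/unit.
Origin Hesia qualifies under the Naresta–Hesia agreement and D-156 is covered: preferential rate Free applies instead.
Duty = ¥38,730.20 × 0% = ¥0.00.
Total = ¥0.00 + ¥26,326.67 + ¥0.00 = ¥26,326.67.

¥26,326.67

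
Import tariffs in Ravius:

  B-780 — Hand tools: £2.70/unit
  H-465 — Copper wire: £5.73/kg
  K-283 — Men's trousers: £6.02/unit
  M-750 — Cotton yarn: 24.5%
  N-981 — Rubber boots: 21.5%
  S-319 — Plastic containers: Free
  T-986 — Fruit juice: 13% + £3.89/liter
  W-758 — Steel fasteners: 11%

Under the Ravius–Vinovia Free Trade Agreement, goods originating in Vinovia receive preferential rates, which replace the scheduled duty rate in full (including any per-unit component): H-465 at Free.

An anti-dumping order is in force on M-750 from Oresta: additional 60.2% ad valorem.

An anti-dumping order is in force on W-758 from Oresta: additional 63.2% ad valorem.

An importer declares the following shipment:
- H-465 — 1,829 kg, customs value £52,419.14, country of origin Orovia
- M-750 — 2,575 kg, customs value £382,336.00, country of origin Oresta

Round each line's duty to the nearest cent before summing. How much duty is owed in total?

Line 1 (H-465, Orovia, 1,829 kg, £52,419.14):
Base rate for H-465 is £5.73/kg.
H-465 has an FTA preferential rate, but origin Orovia is not Vinovia; base rate stands.
Duty = 1,829 × £5.73 = £10,480.17.
Line 2 (M-750, Oresta, 2,575 kg, £382,336.00):
Base rate for M-750 is 24.5%.
Additional duty on M-750 from Oresta: +60.2%. Applied ad valorem rate: 24.5% + 60.2% = 84.7%.
Duty = £382,336.00 × 84.7% = £323,838.59.
Total = £10,480.17 + £323,838.59 = £334,318.76.

£334,318.76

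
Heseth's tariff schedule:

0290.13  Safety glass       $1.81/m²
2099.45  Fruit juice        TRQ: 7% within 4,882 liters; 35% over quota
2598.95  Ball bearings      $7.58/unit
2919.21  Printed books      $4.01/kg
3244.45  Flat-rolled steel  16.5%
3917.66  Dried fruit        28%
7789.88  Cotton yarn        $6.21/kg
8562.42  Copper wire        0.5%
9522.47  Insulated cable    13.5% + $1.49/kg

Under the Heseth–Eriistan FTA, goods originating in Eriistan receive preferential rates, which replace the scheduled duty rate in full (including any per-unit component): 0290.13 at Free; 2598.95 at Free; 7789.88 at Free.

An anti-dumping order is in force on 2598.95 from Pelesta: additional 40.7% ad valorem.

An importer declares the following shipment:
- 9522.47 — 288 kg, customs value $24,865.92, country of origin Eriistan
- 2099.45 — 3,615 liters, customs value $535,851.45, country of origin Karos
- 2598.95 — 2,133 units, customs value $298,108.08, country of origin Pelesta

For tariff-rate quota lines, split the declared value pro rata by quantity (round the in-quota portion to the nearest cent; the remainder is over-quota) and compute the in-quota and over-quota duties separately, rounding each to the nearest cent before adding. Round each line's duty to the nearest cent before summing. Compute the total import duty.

$178,793.75

Line 1 (9522.47, Eriistan, 288 kg, $24,865.92):
Base rate for 9522.47 is 13.5% + $1.49/kg.
Origin Eriistan is the FTA partner but 9522.47 is not on the preference list; base rate stands.
Duty = $24,865.92 × 13.5% + 288 × $1.49 = $3,786.02.
Line 2 (2099.45, Karos, 3,615 liters, $535,851.45):
Code 2099.45 is under a tariff-rate quota (threshold 4,882 liters). Quantity 3,615 liters is within the quota, so the in-quota rate 7% applies to the full value.
Duty = $535,851.45 × 7% = $37,509.60.
Line 3 (2598.95, Pelesta, 2,133 units, $298,108.08):
Base rate for 2598.95 is $7.58/unit.
2598.95 has an FTA preferential rate, but origin Pelesta is not Eriistan; base rate stands.
Additional duty on 2598.95 from Pelesta: +40.7% ad valorem. Applied ad valorem rate = 40.7%.
Duty = $298,108.08 × 40.7% + 2,133 × $7.58 = $137,498.13.
Total = $3,786.02 + $37,509.60 + $137,498.13 = $178,793.75.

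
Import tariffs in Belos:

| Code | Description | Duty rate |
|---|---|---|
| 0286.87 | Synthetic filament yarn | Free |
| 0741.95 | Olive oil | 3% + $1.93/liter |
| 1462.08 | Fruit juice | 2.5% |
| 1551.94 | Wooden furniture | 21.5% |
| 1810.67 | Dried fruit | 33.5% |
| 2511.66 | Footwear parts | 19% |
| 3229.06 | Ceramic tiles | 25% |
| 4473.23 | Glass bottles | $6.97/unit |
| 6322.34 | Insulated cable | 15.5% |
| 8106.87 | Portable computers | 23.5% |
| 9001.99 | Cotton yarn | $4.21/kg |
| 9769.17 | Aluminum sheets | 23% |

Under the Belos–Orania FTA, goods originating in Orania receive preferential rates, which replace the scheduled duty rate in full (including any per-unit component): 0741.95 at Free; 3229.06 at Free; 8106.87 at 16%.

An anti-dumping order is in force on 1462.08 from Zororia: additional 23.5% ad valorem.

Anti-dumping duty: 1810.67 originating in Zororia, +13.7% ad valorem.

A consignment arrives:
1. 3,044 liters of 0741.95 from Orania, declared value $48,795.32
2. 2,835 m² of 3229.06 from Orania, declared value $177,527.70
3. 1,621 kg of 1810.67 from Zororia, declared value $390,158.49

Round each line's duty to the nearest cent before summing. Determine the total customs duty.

Line 1 (0741.95, Orania, 3,044 liters, $48,795.32):
Base rate for 0741.95 is 3% + $1.93/liter.
Origin Orania qualifies under the Belos–Orania agreement and 0741.95 is covered: preferential rate Free applies instead.
Duty = $48,795.32 × 0% = $0.00.
Line 2 (3229.06, Orania, 2,835 m², $177,527.70):
Base rate for 3229.06 is 25%.
Origin Orania qualifies under the Belos–Orania agreement and 3229.06 is covered: preferential rate Free applies instead.
Duty = $177,527.70 × 0% = $0.00.
Line 3 (1810.67, Zororia, 1,621 kg, $390,158.49):
Base rate for 1810.67 is 33.5%.
Additional duty on 1810.67 from Zororia: +13.7%. Applied ad valorem rate: 33.5% + 13.7% = 47.2%.
Duty = $390,158.49 × 47.2% = $184,154.81.
Total = $0.00 + $0.00 + $184,154.81 = $184,154.81.

$184,154.81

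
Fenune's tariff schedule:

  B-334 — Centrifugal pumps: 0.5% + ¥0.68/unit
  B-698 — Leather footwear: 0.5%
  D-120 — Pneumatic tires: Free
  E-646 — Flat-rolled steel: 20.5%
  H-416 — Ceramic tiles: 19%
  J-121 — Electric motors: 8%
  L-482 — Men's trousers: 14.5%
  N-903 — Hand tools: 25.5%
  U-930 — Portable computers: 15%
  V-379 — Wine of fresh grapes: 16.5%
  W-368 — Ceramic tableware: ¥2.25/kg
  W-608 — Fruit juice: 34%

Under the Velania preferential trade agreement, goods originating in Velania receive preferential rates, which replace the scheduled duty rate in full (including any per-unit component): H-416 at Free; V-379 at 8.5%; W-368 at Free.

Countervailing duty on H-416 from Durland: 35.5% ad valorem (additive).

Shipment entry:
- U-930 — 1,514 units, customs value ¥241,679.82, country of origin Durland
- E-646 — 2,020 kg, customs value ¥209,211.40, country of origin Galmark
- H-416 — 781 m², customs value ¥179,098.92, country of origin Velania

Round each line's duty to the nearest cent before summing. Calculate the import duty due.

¥79,140.31

Line 1 (U-930, Durland, 1,514 units, ¥241,679.82):
Base rate for U-930 is 15%.
Duty = ¥241,679.82 × 15% = ¥36,251.97.
Line 2 (E-646, Galmark, 2,020 kg, ¥209,211.40):
Base rate for E-646 is 20.5%.
Duty = ¥209,211.40 × 20.5% = ¥42,888.34.
Line 3 (H-416, Velania, 781 m², ¥179,098.92):
Base rate for H-416 is 19%.
Origin Velania qualifies under the Fenune–Velania agreement and H-416 is covered: preferential rate Free applies instead.
The additional-duty order on H-416 targets Durland, not Velania; it does not apply.
Duty = ¥179,098.92 × 0% = ¥0.00.
Total = ¥36,251.97 + ¥42,888.34 + ¥0.00 = ¥79,140.31.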